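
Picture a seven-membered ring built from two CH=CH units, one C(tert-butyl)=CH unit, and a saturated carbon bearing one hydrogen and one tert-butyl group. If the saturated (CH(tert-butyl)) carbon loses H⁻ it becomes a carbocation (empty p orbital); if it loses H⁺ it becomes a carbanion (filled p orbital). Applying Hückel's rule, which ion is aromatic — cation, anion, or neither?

The cation

Both ions have a continuous loop of p orbitals — each ring atom is sp².
Cation: 3 × 2 + 0 = 6 π electrons → 4(1)+2, aromatic.
Anion: 3 × 2 + 2 = 8 π electrons → 4(2), antiaromatic.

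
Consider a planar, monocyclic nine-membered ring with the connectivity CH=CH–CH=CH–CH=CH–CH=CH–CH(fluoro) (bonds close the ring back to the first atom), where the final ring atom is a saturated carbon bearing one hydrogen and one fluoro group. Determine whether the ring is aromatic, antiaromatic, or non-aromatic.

Non-aromatic

At the CH(fluoro) position, that saturated carbon is sp³ and has no p orbital in the ring π system; the ring's p-orbital overlap is broken there.
Without a continuous loop of overlapping p orbitals the Hückel electron count never comes into play.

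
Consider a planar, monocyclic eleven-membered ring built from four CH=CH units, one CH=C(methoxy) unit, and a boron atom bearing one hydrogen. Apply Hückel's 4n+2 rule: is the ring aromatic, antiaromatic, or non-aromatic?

Every ring atom contributes a p orbital perpendicular to the ring (each doubly-bonded ring atom is sp² with one p-orbital electron; the boron has an empty p orbital), so the π system is cyclic and fully conjugated.
Tallying contributions gives 5 × 2 = 10 from the double-bond units + 0 from the BH atom = 10.
Since 10 = 4·2 + 2, the ring meets the 4n+2 criterion.

Aromatic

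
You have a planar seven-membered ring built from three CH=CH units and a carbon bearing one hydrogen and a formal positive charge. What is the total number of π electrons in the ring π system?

The p orbitals form a continuous loop: the double-bond atoms are sp², each contributing one p electron; the carbocation has an empty p orbital. The ring is fully conjugated.
π-electron count: 3 × 2 = 6 from the double-bond units + 0 from the CH(+) atom = 6.
This is the tropylium cation.

6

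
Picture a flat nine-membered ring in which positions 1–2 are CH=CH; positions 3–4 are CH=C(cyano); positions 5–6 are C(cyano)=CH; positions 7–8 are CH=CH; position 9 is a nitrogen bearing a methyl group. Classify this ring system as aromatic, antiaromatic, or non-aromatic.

Aromatic

Every ring atom contributes a p orbital perpendicular to the ring (the double-bond atoms are sp², each contributing one p electron; the pyrrole-type nitrogen donates its lone pair from the p orbital), so the π system is cyclic and fully conjugated.
Tallying contributions gives 4 × 2 = 8 from the double-bond units + 2 from the N(methyl) atom = 10.
Since 10 = 4·2 + 2, the ring meets the 4n+2 criterion.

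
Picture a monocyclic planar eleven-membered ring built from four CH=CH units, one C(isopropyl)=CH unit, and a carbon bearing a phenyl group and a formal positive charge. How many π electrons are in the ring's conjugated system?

All ring atoms are sp² and supply a p orbital to the ring (the double-bond atoms are sp², each contributing one p electron; the carbocation has an empty p orbital); the conjugation is uninterrupted.
Counting π electrons: 5 × 2 = 10 from the double-bond units + 0 from the C(phenyl)(+) atom = 10.

10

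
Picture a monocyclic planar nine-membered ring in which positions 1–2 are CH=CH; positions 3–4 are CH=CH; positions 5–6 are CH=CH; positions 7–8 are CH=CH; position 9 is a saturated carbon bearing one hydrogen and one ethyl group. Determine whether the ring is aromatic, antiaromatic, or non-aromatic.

Non-aromatic

Because that saturated carbon is sp³ and has no p orbital in the ring π system at the CH(ethyl) position, the π system cannot extend all the way around the ring.
A ring that is not fully conjugated cannot be aromatic or antiaromatic regardless of its π-electron count.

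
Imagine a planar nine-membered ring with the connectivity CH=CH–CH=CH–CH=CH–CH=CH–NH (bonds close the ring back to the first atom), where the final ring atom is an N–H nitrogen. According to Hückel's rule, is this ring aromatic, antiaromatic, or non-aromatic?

All ring atoms are sp² and supply a p orbital to the ring (each doubly-bonded ring atom is sp² with one p-orbital electron; the pyrrole-type nitrogen donates its lone pair from the p orbital); the conjugation is uninterrupted.
π-electron count: 4 × 2 = 8 from the double-bond units + 2 from the NH atom = 10.
10 = 4(2) + 2, which satisfies Hückel's 4n+2 rule.

Aromatic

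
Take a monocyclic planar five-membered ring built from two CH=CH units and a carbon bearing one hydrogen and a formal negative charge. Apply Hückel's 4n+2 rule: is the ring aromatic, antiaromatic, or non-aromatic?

Aromatic

Every ring atom contributes a p orbital perpendicular to the ring (every atom in a ring double bond is sp² and brings one electron to the p orbital; the carbanion's lone pair occupies the p orbital), so the π system is cyclic and fully conjugated.
π-electron count: 2 × 2 = 4 from the double-bond units + 2 from the CH(-) atom = 6.
6 = 4(1) + 2, which satisfies Hückel's 4n+2 rule.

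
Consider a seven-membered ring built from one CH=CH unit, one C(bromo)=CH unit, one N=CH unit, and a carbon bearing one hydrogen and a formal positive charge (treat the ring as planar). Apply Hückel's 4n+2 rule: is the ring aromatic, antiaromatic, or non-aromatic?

All ring atoms are sp² and supply a p orbital to the ring (every atom in a ring double bond is sp² and brings one electron to the p orbital; each =N– nitrogen is pyridine-type (lone pair in the sp² plane, one electron in the p orbital); the carbocation has an empty p orbital); the conjugation is uninterrupted.
Tallying contributions gives 3 × 2 = 6 from the double-bond units + 0 from the CH(+) atom = 6.
Since 6 = 4·1 + 2, the ring meets the 4n+2 criterion.

Aromatic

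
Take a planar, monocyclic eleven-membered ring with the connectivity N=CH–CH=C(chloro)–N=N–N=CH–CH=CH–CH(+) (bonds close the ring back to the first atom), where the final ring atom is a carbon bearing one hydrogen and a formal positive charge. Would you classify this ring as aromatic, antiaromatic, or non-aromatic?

Aromatic

The p orbitals form a continuous loop: each doubly-bonded ring atom is sp² with one p-orbital electron; each sp² =N– keeps its lone pair in-plane and puts one electron into the π system; the carbocation has an empty p orbital. The ring is fully conjugated.
Tallying contributions gives 5 × 2 = 10 from the double-bond units + 0 from the CH(+) atom = 10.
With 10 π electrons (n = 2), the Hückel 4n+2 condition holds.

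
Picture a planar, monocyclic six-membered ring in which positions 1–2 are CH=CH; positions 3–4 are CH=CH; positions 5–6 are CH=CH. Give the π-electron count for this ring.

6

All ring atoms are sp² and supply a p orbital to the ring (every atom in a ring double bond is sp² and brings one electron to the p orbital); the conjugation is uninterrupted.
Counting π electrons: 3 × 2 = 6 from the 3 double-bond units.
(The species described is benzene.)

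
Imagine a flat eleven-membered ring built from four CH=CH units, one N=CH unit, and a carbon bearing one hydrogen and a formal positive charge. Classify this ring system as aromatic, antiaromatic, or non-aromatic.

All ring atoms are sp² and supply a p orbital to the ring (every atom in a ring double bond is sp² and brings one electron to the p orbital; each =N– nitrogen is pyridine-type (lone pair in the sp² plane, one electron in the p orbital); the carbocation has an empty p orbital); the conjugation is uninterrupted.
Tallying contributions gives 5 × 2 = 10 from the double-bond units + 0 from the CH(+) atom = 10.
Since 10 = 4·2 + 2, the ring meets the 4n+2 criterion.

Aromatic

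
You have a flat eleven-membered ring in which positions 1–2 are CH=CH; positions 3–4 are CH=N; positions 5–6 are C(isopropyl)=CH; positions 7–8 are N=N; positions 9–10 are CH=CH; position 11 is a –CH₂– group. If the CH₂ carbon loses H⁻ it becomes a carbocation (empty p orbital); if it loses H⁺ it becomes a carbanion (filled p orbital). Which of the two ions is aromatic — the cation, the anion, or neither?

The cation

Once that carbon is sp², every ring atom has a p orbital and both ions are fully conjugated.
Cation: 5 × 2 + 0 = 10 π electrons → 4(2)+2, aromatic.
Anion: 5 × 2 + 2 = 12 π electrons → 4(3), antiaromatic.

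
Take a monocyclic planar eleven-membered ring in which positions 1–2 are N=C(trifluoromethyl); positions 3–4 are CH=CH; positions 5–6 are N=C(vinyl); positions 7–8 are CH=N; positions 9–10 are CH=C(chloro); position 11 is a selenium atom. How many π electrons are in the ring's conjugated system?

12

All ring atoms are sp² and supply a p orbital to the ring (each doubly-bonded ring atom is sp² with one p-orbital electron; the doubly-bonded nitrogens are pyridine-type — their lone pairs lie in the ring plane, leaving one electron in the p orbital; the selenium donates one lone pair from its p orbital); the conjugation is uninterrupted.
Adding the contributions, 5 × 2 = 10 from the double-bond units + 2 from the Se atom = 12.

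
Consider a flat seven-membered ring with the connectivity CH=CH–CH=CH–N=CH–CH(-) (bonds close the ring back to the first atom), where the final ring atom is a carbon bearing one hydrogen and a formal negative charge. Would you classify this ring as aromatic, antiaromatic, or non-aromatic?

The p orbitals form a continuous loop: every atom in a ring double bond is sp² and brings one electron to the p orbital; each sp² =N– keeps its lone pair in-plane and puts one electron into the π system; the carbanion's lone pair occupies the p orbital. The ring is fully conjugated.
π-electron count: 3 × 2 = 6 from the double-bond units + 2 from the CH(-) atom = 8.
8 = 4(2); a planar, fully conjugated 4n system is antiaromatic.

Antiaromatic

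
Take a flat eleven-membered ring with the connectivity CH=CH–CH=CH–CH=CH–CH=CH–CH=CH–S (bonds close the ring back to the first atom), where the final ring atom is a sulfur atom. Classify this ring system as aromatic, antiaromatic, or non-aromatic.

Antiaromatic

Every ring atom contributes a p orbital perpendicular to the ring (each doubly-bonded ring atom is sp² with one p-orbital electron; the sulfur donates one lone pair from its p orbital), so the π system is cyclic and fully conjugated.
Adding the contributions, 5 × 2 = 10 from the double-bond units + 2 from the S atom = 12.
12 is a 4n count (n = 3), so the planar conjugated ring is antiaromatic.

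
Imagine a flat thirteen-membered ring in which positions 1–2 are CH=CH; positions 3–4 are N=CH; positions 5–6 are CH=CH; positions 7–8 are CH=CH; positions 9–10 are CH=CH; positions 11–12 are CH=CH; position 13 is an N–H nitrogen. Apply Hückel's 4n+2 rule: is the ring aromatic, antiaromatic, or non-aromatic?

Every ring atom contributes a p orbital perpendicular to the ring (the double-bond atoms are sp², each contributing one p electron; each sp² =N– keeps its lone pair in-plane and puts one electron into the π system; the pyrrole-type nitrogen donates its lone pair from the p orbital), so the π system is cyclic and fully conjugated.
Counting π electrons: 6 × 2 = 12 from the double-bond units + 2 from the NH atom = 14.
With 14 π electrons (n = 3), the Hückel 4n+2 condition holds.

Aromatic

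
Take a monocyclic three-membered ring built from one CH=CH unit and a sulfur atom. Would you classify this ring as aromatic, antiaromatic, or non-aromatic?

Antiaromatic

The p orbitals form a continuous loop: the double-bond atoms are sp², each contributing one p electron; the sulfur donates one lone pair from its p orbital. The ring is fully conjugated.
Counting π electrons: 1 × 2 = 2 from the double-bond unit + 2 from the S atom = 4.
4 is a 4n count (n = 1), so the planar conjugated ring is antiaromatic.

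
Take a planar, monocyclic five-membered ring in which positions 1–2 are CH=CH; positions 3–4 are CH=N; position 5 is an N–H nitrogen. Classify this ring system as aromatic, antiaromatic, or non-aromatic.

All ring atoms are sp² and supply a p orbital to the ring (every atom in a ring double bond is sp² and brings one electron to the p orbital; each =N– nitrogen is pyridine-type (lone pair in the sp² plane, one electron in the p orbital); the pyrrole-type nitrogen donates its lone pair from the p orbital); the conjugation is uninterrupted.
Tallying contributions gives 2 × 2 = 4 from the double-bond units + 2 from the NH atom = 6.
That gives a 4n+2 count (6, n = 1).

Aromatic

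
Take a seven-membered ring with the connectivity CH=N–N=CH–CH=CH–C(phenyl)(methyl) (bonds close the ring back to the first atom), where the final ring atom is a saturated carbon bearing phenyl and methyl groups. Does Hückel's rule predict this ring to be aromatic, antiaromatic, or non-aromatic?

Non-aromatic

Because that saturated carbon is sp³ and has no p orbital in the ring π system at the C(phenyl)(methyl) position, the π system cannot extend all the way around the ring.
Broken conjugation rules out both aromaticity and antiaromaticity.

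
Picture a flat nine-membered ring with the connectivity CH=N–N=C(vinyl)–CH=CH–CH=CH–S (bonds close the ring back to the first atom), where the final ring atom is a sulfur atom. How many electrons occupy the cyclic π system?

10

All ring atoms are sp² and supply a p orbital to the ring (the double-bond atoms are sp², each contributing one p electron; each =N– nitrogen is pyridine-type (lone pair in the sp² plane, one electron in the p orbital); the sulfur donates one lone pair from its p orbital); the conjugation is uninterrupted.
Counting π electrons: 4 × 2 = 8 from the double-bond units + 2 from the S atom = 10.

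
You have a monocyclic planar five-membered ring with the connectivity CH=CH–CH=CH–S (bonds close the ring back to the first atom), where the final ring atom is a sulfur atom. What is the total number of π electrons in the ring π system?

6

Every ring atom contributes a p orbital perpendicular to the ring (every atom in a ring double bond is sp² and brings one electron to the p orbital; the sulfur donates one lone pair from its p orbital), so the π system is cyclic and fully conjugated.
Adding the contributions, 2 × 2 = 4 from the double-bond units + 2 from the S atom = 6.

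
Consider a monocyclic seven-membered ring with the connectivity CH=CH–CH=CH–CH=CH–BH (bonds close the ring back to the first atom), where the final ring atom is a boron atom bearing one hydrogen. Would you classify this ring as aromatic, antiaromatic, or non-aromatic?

Check conjugation: the double-bond atoms are sp², each contributing one p electron; the boron has an empty p orbital — every position has a p orbital, so the cyclic π system is continuous.
π-electron count: 3 × 2 = 6 from the double-bond units + 0 from the BH atom = 6.
6 = 4(1) + 2, which satisfies Hückel's 4n+2 rule.

Aromatic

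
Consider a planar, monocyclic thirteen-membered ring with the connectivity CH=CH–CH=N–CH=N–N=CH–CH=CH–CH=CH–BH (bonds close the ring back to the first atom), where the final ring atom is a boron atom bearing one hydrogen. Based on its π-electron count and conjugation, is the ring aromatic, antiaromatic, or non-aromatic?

Antiaromatic

The p orbitals form a continuous loop: the double-bond atoms are sp², each contributing one p electron; each =N– nitrogen is pyridine-type (lone pair in the sp² plane, one electron in the p orbital); the boron has an empty p orbital. The ring is fully conjugated.
π-electron count: 6 × 2 = 12 from the double-bond units + 0 from the BH atom = 12.
12 is a 4n count (n = 3), so the planar conjugated ring is antiaromatic.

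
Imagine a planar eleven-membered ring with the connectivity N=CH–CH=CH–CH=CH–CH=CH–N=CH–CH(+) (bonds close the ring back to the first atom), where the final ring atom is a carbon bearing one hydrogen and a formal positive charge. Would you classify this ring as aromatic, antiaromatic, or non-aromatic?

Check conjugation: the double-bond atoms are sp², each contributing one p electron; each sp² =N– keeps its lone pair in-plane and puts one electron into the π system; the carbocation has an empty p orbital — every position has a p orbital, so the cyclic π system is continuous.
Tallying contributions gives 5 × 2 = 10 from the double-bond units + 0 from the CH(+) atom = 10.
With 10 π electrons (n = 2), the Hückel 4n+2 condition holds.

Aromatic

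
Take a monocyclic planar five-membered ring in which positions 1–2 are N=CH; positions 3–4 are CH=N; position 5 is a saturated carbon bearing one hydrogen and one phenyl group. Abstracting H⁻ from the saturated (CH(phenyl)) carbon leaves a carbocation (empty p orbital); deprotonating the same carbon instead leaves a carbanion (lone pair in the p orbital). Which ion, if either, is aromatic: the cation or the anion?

Once that carbon is sp², every ring atom has a p orbital and both ions are fully conjugated.
Cation: 2 × 2 + 0 = 4 π electrons → 4(1), antiaromatic.
Anion: 2 × 2 + 2 = 6 π electrons → 4(1)+2, aromatic.

The anion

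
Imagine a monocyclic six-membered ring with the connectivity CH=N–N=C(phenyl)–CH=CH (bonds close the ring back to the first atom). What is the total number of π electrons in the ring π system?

6

Check conjugation: every atom in a ring double bond is sp² and brings one electron to the p orbital; the doubly-bonded nitrogens are pyridine-type — their lone pairs lie in the ring plane, leaving one electron in the p orbital — every position has a p orbital, so the cyclic π system is continuous.
Adding the contributions, 3 × 2 = 6 from the 3 double-bond units.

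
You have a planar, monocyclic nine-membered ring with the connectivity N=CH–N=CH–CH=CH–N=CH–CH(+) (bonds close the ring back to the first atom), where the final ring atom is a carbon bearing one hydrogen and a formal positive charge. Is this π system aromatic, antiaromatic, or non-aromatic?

Antiaromatic

All ring atoms are sp² and supply a p orbital to the ring (the double-bond atoms are sp², each contributing one p electron; the doubly-bonded nitrogens are pyridine-type — their lone pairs lie in the ring plane, leaving one electron in the p orbital; the carbocation has an empty p orbital); the conjugation is uninterrupted.
π-electron count: 4 × 2 = 8 from the double-bond units + 0 from the CH(+) atom = 8.
8 = 4(2); a planar, fully conjugated 4n system is antiaromatic.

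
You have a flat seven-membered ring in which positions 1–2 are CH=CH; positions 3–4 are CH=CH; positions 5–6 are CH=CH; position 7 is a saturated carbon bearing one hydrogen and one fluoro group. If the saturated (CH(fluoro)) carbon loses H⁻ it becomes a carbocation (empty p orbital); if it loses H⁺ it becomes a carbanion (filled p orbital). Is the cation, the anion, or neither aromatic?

In either ion the ring is fully conjugated: every atom, including the new sp² carbon, supplies a p orbital.
Cation: 3 × 2 + 0 = 6 π electrons → 4(1)+2, aromatic.
Anion: 3 × 2 + 2 = 8 π electrons → 4(2), antiaromatic.

The cation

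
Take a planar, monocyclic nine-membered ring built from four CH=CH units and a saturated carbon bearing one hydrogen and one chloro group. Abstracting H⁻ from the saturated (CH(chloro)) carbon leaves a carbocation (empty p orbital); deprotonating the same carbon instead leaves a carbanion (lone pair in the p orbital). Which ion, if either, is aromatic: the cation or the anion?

In either ion the ring is fully conjugated: every atom, including the new sp² carbon, supplies a p orbital.
Cation: 4 × 2 + 0 = 8 π electrons → 4(2), antiaromatic.
Anion: 4 × 2 + 2 = 10 π electrons → 4(2)+2, aromatic.

The anion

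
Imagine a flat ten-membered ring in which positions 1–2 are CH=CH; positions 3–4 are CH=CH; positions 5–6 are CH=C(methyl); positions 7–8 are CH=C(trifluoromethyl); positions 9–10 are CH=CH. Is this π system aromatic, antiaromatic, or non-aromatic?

The p orbitals form a continuous loop: each doubly-bonded ring atom is sp² with one p-orbital electron. The ring is fully conjugated.
Tallying contributions gives 5 × 2 = 10 from the 5 double-bond units.
That gives a 4n+2 count (10, n = 2).

Aromatic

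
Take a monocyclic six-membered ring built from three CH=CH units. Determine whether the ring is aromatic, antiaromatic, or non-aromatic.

Aromatic

All ring atoms are sp² and supply a p orbital to the ring (every atom in a ring double bond is sp² and brings one electron to the p orbital); the conjugation is uninterrupted.
Tallying contributions gives 3 × 2 = 6 from the 3 double-bond units.
6 = 4(1) + 2, which satisfies Hückel's 4n+2 rule.
This is benzene.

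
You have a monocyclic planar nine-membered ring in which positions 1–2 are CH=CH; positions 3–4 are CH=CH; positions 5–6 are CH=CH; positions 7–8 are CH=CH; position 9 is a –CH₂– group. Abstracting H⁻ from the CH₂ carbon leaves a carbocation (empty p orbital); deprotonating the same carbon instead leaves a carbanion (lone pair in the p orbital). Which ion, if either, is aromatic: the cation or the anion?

Both ions have a continuous loop of p orbitals — each ring atom is sp².
Cation: 4 × 2 + 0 = 8 π electrons → 4(2), antiaromatic.
Anion: 4 × 2 + 2 = 10 π electrons → 4(2)+2, aromatic.

The anion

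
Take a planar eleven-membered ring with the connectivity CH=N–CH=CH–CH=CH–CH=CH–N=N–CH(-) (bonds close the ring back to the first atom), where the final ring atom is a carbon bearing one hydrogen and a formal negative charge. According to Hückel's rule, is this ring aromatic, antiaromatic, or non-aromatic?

All ring atoms are sp² and supply a p orbital to the ring (the double-bond atoms are sp², each contributing one p electron; each =N– nitrogen is pyridine-type (lone pair in the sp² plane, one electron in the p orbital); the carbanion's lone pair occupies the p orbital); the conjugation is uninterrupted.
Adding the contributions, 5 × 2 = 10 from the double-bond units + 2 from the CH(-) atom = 12.
A 4n π count (12, n = 3) in a planar conjugated ring means antiaromatic.

Antiaromatic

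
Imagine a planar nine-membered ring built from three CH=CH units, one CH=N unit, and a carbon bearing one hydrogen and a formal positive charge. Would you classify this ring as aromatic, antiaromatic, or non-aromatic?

Antiaromatic

All ring atoms are sp² and supply a p orbital to the ring (each doubly-bonded ring atom is sp² with one p-orbital electron; each =N– nitrogen is pyridine-type (lone pair in the sp² plane, one electron in the p orbital); the carbocation has an empty p orbital); the conjugation is uninterrupted.
Counting π electrons: 4 × 2 = 8 from the double-bond units + 0 from the CH(+) atom = 8.
With 8 = 4·2 π electrons, Hückel's rule classifies the planar ring as antiaromatic.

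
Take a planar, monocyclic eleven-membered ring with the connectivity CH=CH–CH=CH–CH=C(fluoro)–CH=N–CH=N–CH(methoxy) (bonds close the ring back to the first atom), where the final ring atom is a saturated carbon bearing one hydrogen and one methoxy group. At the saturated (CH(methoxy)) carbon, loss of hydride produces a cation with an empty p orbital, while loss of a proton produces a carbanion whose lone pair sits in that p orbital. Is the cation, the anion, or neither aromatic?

In either ion the ring is fully conjugated: every atom, including the new sp² carbon, supplies a p orbital.
Cation: 5 × 2 + 0 = 10 π electrons → 4(2)+2, aromatic.
Anion: 5 × 2 + 2 = 12 π electrons → 4(3), antiaromatic.

The cation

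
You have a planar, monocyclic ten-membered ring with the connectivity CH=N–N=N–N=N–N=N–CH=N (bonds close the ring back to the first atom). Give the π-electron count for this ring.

The p orbitals form a continuous loop: the double-bond atoms are sp², each contributing one p electron; each =N– nitrogen is pyridine-type (lone pair in the sp² plane, one electron in the p orbital). The ring is fully conjugated.
Adding the contributions, 5 × 2 = 10 from the 5 double-bond units.

10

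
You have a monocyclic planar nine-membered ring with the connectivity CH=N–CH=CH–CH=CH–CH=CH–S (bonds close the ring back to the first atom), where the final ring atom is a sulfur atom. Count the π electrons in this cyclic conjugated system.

The p orbitals form a continuous loop: each doubly-bonded ring atom is sp² with one p-orbital electron; each sp² =N– keeps its lone pair in-plane and puts one electron into the π system; the sulfur donates one lone pair from its p orbital. The ring is fully conjugated.
Counting π electrons: 4 × 2 = 8 from the double-bond units + 2 from the S atom = 10.

10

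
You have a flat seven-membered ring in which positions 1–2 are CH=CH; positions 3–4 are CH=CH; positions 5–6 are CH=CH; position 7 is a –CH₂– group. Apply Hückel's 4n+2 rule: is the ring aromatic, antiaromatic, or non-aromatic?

Non-aromatic

The CH2 position has four σ bonds — the tetrahedral CH₂ carbon is sp³ and has no p orbital in the ring π system — so the cyclic conjugation is interrupted.
Without a continuous loop of overlapping p orbitals the Hückel electron count never comes into play.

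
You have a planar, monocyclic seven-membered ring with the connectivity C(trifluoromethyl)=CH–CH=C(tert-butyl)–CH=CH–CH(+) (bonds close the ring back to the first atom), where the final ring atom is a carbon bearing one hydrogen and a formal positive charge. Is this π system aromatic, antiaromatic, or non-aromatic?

Every ring atom contributes a p orbital perpendicular to the ring (the double-bond atoms are sp², each contributing one p electron; the carbocation has an empty p orbital), so the π system is cyclic and fully conjugated.
π-electron count: 3 × 2 = 6 from the double-bond units + 0 from the CH(+) atom = 6.
With 6 π electrons (n = 1), the Hückel 4n+2 condition holds.

Aromatic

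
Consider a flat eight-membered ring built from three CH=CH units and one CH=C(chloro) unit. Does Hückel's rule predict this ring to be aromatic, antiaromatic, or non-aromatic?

All ring atoms are sp² and supply a p orbital to the ring (every atom in a ring double bond is sp² and brings one electron to the p orbital); the conjugation is uninterrupted.
Tallying contributions gives 4 × 2 = 8 from the 4 double-bond units.
With 8 = 4·2 π electrons, Hückel's rule classifies the planar ring as antiaromatic.

Antiaromatic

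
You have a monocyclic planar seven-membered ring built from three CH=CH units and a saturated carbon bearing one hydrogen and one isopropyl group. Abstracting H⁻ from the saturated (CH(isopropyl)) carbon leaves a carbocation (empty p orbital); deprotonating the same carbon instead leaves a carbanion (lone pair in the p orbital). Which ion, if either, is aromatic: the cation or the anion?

Both ions have a continuous loop of p orbitals — each ring atom is sp².
Cation: 3 × 2 + 0 = 6 π electrons → 4(1)+2, aromatic.
Anion: 3 × 2 + 2 = 8 π electrons → 4(2), antiaromatic.

The cation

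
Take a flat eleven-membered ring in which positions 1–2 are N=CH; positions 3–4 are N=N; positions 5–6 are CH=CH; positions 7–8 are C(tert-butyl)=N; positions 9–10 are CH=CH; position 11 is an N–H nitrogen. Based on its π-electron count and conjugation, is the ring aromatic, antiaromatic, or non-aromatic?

Antiaromatic

The p orbitals form a continuous loop: each doubly-bonded ring atom is sp² with one p-orbital electron; the doubly-bonded nitrogens are pyridine-type — their lone pairs lie in the ring plane, leaving one electron in the p orbital; the pyrrole-type nitrogen donates its lone pair from the p orbital. The ring is fully conjugated.
π-electron count: 5 × 2 = 10 from the double-bond units + 2 from the NH atom = 12.
12 = 4(3); a planar, fully conjugated 4n system is antiaromatic.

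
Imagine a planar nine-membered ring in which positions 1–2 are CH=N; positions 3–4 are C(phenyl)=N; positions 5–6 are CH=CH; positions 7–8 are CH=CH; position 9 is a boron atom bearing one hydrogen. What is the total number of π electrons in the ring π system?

Every ring atom contributes a p orbital perpendicular to the ring (each doubly-bonded ring atom is sp² with one p-orbital electron; the doubly-bonded nitrogens are pyridine-type — their lone pairs lie in the ring plane, leaving one electron in the p orbital; the boron has an empty p orbital), so the π system is cyclic and fully conjugated.
Counting π electrons: 4 × 2 = 8 from the double-bond units + 0 from the BH atom = 8.

8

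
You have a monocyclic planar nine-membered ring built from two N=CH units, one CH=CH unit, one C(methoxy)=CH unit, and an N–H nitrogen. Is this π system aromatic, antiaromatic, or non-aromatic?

The p orbitals form a continuous loop: each doubly-bonded ring atom is sp² with one p-orbital electron; the doubly-bonded nitrogens are pyridine-type — their lone pairs lie in the ring plane, leaving one electron in the p orbital; the pyrrole-type nitrogen donates its lone pair from the p orbital. The ring is fully conjugated.
Tallying contributions gives 4 × 2 = 8 from the double-bond units + 2 from the NH atom = 10.
Since 10 = 4·2 + 2, the ring meets the 4n+2 criterion.

Aromatic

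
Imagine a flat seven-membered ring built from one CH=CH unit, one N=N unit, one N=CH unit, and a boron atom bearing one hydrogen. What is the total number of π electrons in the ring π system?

The p orbitals form a continuous loop: each doubly-bonded ring atom is sp² with one p-orbital electron; each =N– nitrogen is pyridine-type (lone pair in the sp² plane, one electron in the p orbital); the boron has an empty p orbital. The ring is fully conjugated.
Tallying contributions gives 3 × 2 = 6 from the double-bond units + 0 from the BH atom = 6.

6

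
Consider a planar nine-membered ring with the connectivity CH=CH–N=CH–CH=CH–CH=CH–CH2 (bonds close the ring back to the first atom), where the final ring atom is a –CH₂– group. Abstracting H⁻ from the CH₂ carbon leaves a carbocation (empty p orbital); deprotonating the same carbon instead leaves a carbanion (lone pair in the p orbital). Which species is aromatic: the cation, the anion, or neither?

The anion

Both ions have a continuous loop of p orbitals — each ring atom is sp².
Cation: 4 × 2 + 0 = 8 π electrons → 4(2), antiaromatic.
Anion: 4 × 2 + 2 = 10 π electrons → 4(2)+2, aromatic.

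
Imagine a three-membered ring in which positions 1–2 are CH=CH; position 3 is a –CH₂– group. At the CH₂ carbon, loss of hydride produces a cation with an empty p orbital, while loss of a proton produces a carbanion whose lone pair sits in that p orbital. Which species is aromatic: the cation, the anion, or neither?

In either ion the ring is fully conjugated: every atom, including the new sp² carbon, supplies a p orbital.
Cation: 1 × 2 + 0 = 2 π electrons → 4(0)+2, aromatic.
Anion: 1 × 2 + 2 = 4 π electrons → 4(1), antiaromatic.

The cation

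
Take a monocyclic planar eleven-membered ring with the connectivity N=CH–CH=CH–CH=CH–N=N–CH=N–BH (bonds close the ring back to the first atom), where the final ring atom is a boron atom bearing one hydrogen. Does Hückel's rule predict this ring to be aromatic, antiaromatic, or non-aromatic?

The p orbitals form a continuous loop: the double-bond atoms are sp², each contributing one p electron; the doubly-bonded nitrogens are pyridine-type — their lone pairs lie in the ring plane, leaving one electron in the p orbital; the boron has an empty p orbital. The ring is fully conjugated.
Adding the contributions, 5 × 2 = 10 from the double-bond units + 0 from the BH atom = 10.
With 10 π electrons (n = 2), the Hückel 4n+2 condition holds.

Aromatic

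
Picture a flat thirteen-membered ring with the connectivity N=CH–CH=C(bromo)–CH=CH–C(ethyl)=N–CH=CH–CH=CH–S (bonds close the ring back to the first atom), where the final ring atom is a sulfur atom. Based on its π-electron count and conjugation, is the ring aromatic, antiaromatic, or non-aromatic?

Aromatic

Every ring atom contributes a p orbital perpendicular to the ring (every atom in a ring double bond is sp² and brings one electron to the p orbital; each sp² =N– keeps its lone pair in-plane and puts one electron into the π system; the sulfur donates one lone pair from its p orbital), so the π system is cyclic and fully conjugated.
Tallying contributions gives 6 × 2 = 12 from the double-bond units + 2 from the S atom = 14.
That gives a 4n+2 count (14, n = 3).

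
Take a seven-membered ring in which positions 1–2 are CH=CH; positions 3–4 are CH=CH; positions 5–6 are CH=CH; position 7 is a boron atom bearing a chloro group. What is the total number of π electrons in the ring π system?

6

Check conjugation: the double-bond atoms are sp², each contributing one p electron; the boron has an empty p orbital — every position has a p orbital, so the cyclic π system is continuous.
π-electron count: 3 × 2 = 6 from the double-bond units + 0 from the B(chloro) atom = 6.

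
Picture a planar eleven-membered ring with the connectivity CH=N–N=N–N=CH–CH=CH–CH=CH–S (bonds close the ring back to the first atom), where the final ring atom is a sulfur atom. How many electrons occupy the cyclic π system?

12

Check conjugation: every atom in a ring double bond is sp² and brings one electron to the p orbital; each =N– nitrogen is pyridine-type (lone pair in the sp² plane, one electron in the p orbital); the sulfur donates one lone pair from its p orbital — every position has a p orbital, so the cyclic π system is continuous.
π-electron count: 5 × 2 = 10 from the double-bond units + 2 from the S atom = 12.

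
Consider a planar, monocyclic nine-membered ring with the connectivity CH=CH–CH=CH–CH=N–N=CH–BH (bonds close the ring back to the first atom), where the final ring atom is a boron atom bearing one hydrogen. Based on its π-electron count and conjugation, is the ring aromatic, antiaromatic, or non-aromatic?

Antiaromatic

Every ring atom contributes a p orbital perpendicular to the ring (the double-bond atoms are sp², each contributing one p electron; the doubly-bonded nitrogens are pyridine-type — their lone pairs lie in the ring plane, leaving one electron in the p orbital; the boron has an empty p orbital), so the π system is cyclic and fully conjugated.
Counting π electrons: 4 × 2 = 8 from the double-bond units + 0 from the BH atom = 8.
A 4n π count (8, n = 2) in a planar conjugated ring means antiaromatic.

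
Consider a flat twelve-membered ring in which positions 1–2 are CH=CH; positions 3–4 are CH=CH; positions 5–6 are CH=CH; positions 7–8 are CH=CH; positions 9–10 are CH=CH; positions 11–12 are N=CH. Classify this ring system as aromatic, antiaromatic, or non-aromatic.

All ring atoms are sp² and supply a p orbital to the ring (every atom in a ring double bond is sp² and brings one electron to the p orbital; each =N– nitrogen is pyridine-type (lone pair in the sp² plane, one electron in the p orbital)); the conjugation is uninterrupted.
Counting π electrons: 6 × 2 = 12 from the 6 double-bond units.
A 4n π count (12, n = 3) in a planar conjugated ring means antiaromatic.

Antiaromatic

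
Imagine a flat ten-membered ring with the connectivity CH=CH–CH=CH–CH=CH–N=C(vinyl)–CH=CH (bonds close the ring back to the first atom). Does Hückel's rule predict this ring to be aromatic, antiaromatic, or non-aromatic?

The p orbitals form a continuous loop: the double-bond atoms are sp², each contributing one p electron; the doubly-bonded nitrogens are pyridine-type — their lone pairs lie in the ring plane, leaving one electron in the p orbital. The ring is fully conjugated.
Tallying contributions gives 5 × 2 = 10 from the 5 double-bond units.
That gives a 4n+2 count (10, n = 2).

Aromatic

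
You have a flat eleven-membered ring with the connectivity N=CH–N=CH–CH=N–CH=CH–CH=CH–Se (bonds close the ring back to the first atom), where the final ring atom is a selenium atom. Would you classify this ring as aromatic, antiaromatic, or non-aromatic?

The p orbitals form a continuous loop: the double-bond atoms are sp², each contributing one p electron; each sp² =N– keeps its lone pair in-plane and puts one electron into the π system; the selenium donates one lone pair from its p orbital. The ring is fully conjugated.
Adding the contributions, 5 × 2 = 10 from the double-bond units + 2 from the Se atom = 12.
With 12 = 4·3 π electrons, Hückel's rule classifies the planar ring as antiaromatic.

Antiaromatic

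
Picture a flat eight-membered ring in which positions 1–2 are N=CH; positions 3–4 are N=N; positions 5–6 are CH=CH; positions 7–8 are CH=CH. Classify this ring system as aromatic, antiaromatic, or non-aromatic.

Antiaromatic

Every ring atom contributes a p orbital perpendicular to the ring (each doubly-bonded ring atom is sp² with one p-orbital electron; each sp² =N– keeps its lone pair in-plane and puts one electron into the π system), so the π system is cyclic and fully conjugated.
Counting π electrons: 4 × 2 = 8 from the 4 double-bond units.
8 = 4(2); a planar, fully conjugated 4n system is antiaromatic.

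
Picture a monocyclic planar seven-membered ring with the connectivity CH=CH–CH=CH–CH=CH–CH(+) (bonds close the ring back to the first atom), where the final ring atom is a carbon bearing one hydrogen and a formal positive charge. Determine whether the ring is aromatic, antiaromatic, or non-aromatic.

Aromatic

The p orbitals form a continuous loop: each doubly-bonded ring atom is sp² with one p-orbital electron; the carbocation has an empty p orbital. The ring is fully conjugated.
Counting π electrons: 3 × 2 = 6 from the double-bond units + 0 from the CH(+) atom = 6.
With 6 π electrons (n = 1), the Hückel 4n+2 condition holds.
(The species described is the tropylium cation.)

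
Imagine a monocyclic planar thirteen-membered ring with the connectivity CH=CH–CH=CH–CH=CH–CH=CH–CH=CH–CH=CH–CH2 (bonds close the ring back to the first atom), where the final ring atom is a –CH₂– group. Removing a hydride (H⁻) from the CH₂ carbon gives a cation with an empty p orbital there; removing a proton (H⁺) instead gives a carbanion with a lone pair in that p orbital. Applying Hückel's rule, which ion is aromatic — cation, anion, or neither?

The anion

In both ions every ring atom is sp² and contributes a p orbital, so both rings are fully conjugated.
Cation: 6 × 2 + 0 = 12 π electrons → 4(3), antiaromatic.
Anion: 6 × 2 + 2 = 14 π electrons → 4(3)+2, aromatic.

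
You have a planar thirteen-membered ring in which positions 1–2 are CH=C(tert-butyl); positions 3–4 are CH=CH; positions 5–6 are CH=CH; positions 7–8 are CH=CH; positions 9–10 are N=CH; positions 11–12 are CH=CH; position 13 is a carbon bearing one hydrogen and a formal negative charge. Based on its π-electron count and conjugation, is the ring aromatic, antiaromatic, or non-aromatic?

Aromatic

Check conjugation: each doubly-bonded ring atom is sp² with one p-orbital electron; each =N– nitrogen is pyridine-type (lone pair in the sp² plane, one electron in the p orbital); the carbanion's lone pair occupies the p orbital — every position has a p orbital, so the cyclic π system is continuous.
Counting π electrons: 6 × 2 = 12 from the double-bond units + 2 from the CH(-) atom = 14.
Since 14 = 4·3 + 2, the ring meets the 4n+2 criterion.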